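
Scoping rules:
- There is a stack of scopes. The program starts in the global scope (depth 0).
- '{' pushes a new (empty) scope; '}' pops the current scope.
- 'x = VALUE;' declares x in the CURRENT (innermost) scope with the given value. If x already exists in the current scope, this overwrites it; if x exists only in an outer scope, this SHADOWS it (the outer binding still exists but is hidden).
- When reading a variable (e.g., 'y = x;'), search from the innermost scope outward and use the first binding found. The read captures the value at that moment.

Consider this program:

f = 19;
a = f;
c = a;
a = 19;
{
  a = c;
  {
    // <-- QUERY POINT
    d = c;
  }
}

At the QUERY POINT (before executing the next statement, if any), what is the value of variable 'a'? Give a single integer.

Step 1: declare f=19 at depth 0
Step 2: declare a=(read f)=19 at depth 0
Step 3: declare c=(read a)=19 at depth 0
Step 4: declare a=19 at depth 0
Step 5: enter scope (depth=1)
Step 6: declare a=(read c)=19 at depth 1
Step 7: enter scope (depth=2)
Visible at query point: a=19 c=19 f=19

Answer: 19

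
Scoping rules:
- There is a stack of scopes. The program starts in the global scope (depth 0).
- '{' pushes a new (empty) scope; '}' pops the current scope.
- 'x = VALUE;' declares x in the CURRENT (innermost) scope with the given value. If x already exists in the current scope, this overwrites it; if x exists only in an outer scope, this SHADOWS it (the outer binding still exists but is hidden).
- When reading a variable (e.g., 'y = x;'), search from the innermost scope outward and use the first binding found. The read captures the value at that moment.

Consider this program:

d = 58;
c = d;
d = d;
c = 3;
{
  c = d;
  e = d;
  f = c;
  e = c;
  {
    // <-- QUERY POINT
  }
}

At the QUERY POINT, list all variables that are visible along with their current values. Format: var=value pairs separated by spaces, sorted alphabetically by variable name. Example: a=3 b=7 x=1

Answer: c=58 d=58 e=58 f=58

Derivation:
Step 1: declare d=58 at depth 0
Step 2: declare c=(read d)=58 at depth 0
Step 3: declare d=(read d)=58 at depth 0
Step 4: declare c=3 at depth 0
Step 5: enter scope (depth=1)
Step 6: declare c=(read d)=58 at depth 1
Step 7: declare e=(read d)=58 at depth 1
Step 8: declare f=(read c)=58 at depth 1
Step 9: declare e=(read c)=58 at depth 1
Step 10: enter scope (depth=2)
Visible at query point: c=58 d=58 e=58 f=58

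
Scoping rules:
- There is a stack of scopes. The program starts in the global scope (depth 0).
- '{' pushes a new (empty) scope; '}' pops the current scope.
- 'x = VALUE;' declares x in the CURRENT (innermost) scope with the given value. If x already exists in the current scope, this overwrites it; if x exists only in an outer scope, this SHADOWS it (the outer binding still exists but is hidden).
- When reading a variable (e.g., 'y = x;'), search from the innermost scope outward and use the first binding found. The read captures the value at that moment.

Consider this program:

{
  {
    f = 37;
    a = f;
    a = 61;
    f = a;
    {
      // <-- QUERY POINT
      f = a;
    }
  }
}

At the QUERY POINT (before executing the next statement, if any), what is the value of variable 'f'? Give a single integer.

Step 1: enter scope (depth=1)
Step 2: enter scope (depth=2)
Step 3: declare f=37 at depth 2
Step 4: declare a=(read f)=37 at depth 2
Step 5: declare a=61 at depth 2
Step 6: declare f=(read a)=61 at depth 2
Step 7: enter scope (depth=3)
Visible at query point: a=61 f=61

Answer: 61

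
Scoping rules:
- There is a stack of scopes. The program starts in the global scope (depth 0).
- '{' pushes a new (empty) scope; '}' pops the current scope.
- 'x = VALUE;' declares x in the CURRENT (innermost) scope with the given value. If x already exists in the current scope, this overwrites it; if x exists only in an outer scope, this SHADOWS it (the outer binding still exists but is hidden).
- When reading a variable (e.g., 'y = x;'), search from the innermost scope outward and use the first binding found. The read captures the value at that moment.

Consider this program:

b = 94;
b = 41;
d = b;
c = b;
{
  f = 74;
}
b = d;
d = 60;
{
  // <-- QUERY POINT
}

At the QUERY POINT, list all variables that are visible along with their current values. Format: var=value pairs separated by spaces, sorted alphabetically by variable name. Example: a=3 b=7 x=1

Answer: b=41 c=41 d=60

Derivation:
Step 1: declare b=94 at depth 0
Step 2: declare b=41 at depth 0
Step 3: declare d=(read b)=41 at depth 0
Step 4: declare c=(read b)=41 at depth 0
Step 5: enter scope (depth=1)
Step 6: declare f=74 at depth 1
Step 7: exit scope (depth=0)
Step 8: declare b=(read d)=41 at depth 0
Step 9: declare d=60 at depth 0
Step 10: enter scope (depth=1)
Visible at query point: b=41 c=41 d=60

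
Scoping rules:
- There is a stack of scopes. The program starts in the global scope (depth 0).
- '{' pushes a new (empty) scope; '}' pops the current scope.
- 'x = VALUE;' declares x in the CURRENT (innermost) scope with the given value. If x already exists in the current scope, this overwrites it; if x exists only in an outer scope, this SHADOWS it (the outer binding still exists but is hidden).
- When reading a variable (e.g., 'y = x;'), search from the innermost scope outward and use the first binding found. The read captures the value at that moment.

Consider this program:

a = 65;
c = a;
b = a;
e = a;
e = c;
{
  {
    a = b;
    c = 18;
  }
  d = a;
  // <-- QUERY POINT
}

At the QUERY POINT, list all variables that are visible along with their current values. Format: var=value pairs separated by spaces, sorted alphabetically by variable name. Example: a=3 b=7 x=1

Answer: a=65 b=65 c=65 d=65 e=65

Derivation:
Step 1: declare a=65 at depth 0
Step 2: declare c=(read a)=65 at depth 0
Step 3: declare b=(read a)=65 at depth 0
Step 4: declare e=(read a)=65 at depth 0
Step 5: declare e=(read c)=65 at depth 0
Step 6: enter scope (depth=1)
Step 7: enter scope (depth=2)
Step 8: declare a=(read b)=65 at depth 2
Step 9: declare c=18 at depth 2
Step 10: exit scope (depth=1)
Step 11: declare d=(read a)=65 at depth 1
Visible at query point: a=65 b=65 c=65 d=65 e=65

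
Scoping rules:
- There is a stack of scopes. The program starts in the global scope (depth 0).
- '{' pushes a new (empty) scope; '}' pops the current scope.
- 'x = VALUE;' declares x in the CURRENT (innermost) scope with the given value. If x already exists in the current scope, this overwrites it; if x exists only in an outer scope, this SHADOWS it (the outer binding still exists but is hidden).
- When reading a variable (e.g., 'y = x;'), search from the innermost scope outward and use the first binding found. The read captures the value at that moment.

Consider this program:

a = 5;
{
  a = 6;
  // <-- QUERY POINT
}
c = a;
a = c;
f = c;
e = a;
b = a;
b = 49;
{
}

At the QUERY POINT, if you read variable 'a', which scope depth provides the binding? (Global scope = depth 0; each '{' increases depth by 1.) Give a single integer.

Step 1: declare a=5 at depth 0
Step 2: enter scope (depth=1)
Step 3: declare a=6 at depth 1
Visible at query point: a=6

Answer: 1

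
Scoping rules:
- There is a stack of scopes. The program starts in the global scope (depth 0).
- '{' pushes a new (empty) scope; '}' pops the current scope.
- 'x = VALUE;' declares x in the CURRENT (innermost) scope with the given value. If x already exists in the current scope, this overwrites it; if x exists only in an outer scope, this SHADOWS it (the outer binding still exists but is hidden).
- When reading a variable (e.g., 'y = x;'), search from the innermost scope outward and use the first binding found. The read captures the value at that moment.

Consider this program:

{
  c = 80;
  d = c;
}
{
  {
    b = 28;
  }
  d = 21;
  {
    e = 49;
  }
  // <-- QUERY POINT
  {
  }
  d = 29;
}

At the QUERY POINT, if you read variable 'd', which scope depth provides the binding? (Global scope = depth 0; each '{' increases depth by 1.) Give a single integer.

Answer: 1

Derivation:
Step 1: enter scope (depth=1)
Step 2: declare c=80 at depth 1
Step 3: declare d=(read c)=80 at depth 1
Step 4: exit scope (depth=0)
Step 5: enter scope (depth=1)
Step 6: enter scope (depth=2)
Step 7: declare b=28 at depth 2
Step 8: exit scope (depth=1)
Step 9: declare d=21 at depth 1
Step 10: enter scope (depth=2)
Step 11: declare e=49 at depth 2
Step 12: exit scope (depth=1)
Visible at query point: d=21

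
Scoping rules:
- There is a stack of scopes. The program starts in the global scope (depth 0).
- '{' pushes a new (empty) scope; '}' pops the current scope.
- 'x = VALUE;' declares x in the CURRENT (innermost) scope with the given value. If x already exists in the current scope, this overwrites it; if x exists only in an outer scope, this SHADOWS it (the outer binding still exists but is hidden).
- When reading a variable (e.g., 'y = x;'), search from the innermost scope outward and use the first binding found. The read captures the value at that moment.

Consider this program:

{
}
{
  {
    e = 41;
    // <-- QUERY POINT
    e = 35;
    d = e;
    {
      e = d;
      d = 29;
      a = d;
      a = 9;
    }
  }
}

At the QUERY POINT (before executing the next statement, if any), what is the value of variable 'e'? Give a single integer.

Answer: 41

Derivation:
Step 1: enter scope (depth=1)
Step 2: exit scope (depth=0)
Step 3: enter scope (depth=1)
Step 4: enter scope (depth=2)
Step 5: declare e=41 at depth 2
Visible at query point: e=41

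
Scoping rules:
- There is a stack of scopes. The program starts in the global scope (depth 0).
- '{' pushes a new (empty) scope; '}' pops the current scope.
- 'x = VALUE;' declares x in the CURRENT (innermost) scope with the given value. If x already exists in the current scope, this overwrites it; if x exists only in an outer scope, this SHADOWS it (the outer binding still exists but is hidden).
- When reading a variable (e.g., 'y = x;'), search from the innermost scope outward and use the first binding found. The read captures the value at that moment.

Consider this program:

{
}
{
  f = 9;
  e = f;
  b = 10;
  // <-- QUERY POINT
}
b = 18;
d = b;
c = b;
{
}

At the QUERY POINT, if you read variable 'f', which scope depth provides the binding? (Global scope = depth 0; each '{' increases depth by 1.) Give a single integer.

Step 1: enter scope (depth=1)
Step 2: exit scope (depth=0)
Step 3: enter scope (depth=1)
Step 4: declare f=9 at depth 1
Step 5: declare e=(read f)=9 at depth 1
Step 6: declare b=10 at depth 1
Visible at query point: b=10 e=9 f=9

Answer: 1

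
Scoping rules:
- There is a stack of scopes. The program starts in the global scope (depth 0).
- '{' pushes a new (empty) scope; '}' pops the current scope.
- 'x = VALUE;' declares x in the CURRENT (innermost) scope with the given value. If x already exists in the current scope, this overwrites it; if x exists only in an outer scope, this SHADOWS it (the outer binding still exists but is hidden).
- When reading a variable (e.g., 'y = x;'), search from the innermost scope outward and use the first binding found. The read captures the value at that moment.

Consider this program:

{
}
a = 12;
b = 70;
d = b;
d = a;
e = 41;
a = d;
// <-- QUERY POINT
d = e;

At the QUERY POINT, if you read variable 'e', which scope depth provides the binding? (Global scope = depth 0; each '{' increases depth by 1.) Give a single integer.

Step 1: enter scope (depth=1)
Step 2: exit scope (depth=0)
Step 3: declare a=12 at depth 0
Step 4: declare b=70 at depth 0
Step 5: declare d=(read b)=70 at depth 0
Step 6: declare d=(read a)=12 at depth 0
Step 7: declare e=41 at depth 0
Step 8: declare a=(read d)=12 at depth 0
Visible at query point: a=12 b=70 d=12 e=41

Answer: 0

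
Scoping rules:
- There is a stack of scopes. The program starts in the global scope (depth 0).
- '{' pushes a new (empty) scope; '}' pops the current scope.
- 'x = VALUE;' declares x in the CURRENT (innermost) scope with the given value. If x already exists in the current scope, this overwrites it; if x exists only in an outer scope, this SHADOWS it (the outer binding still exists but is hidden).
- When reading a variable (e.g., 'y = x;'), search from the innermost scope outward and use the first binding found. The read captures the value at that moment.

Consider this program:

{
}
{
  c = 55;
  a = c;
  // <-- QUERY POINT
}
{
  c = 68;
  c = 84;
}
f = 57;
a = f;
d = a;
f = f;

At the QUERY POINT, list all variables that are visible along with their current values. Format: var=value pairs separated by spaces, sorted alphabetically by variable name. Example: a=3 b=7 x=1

Step 1: enter scope (depth=1)
Step 2: exit scope (depth=0)
Step 3: enter scope (depth=1)
Step 4: declare c=55 at depth 1
Step 5: declare a=(read c)=55 at depth 1
Visible at query point: a=55 c=55

Answer: a=55 c=55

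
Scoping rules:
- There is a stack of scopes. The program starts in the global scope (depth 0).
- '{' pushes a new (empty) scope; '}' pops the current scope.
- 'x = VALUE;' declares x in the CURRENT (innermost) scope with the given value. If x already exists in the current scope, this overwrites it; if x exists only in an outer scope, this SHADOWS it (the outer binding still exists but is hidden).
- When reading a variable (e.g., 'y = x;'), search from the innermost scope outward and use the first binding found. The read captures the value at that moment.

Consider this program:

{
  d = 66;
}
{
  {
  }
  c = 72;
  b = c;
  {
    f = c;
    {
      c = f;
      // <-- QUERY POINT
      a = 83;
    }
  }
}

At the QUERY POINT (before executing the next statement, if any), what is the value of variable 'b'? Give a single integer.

Step 1: enter scope (depth=1)
Step 2: declare d=66 at depth 1
Step 3: exit scope (depth=0)
Step 4: enter scope (depth=1)
Step 5: enter scope (depth=2)
Step 6: exit scope (depth=1)
Step 7: declare c=72 at depth 1
Step 8: declare b=(read c)=72 at depth 1
Step 9: enter scope (depth=2)
Step 10: declare f=(read c)=72 at depth 2
Step 11: enter scope (depth=3)
Step 12: declare c=(read f)=72 at depth 3
Visible at query point: b=72 c=72 f=72

Answer: 72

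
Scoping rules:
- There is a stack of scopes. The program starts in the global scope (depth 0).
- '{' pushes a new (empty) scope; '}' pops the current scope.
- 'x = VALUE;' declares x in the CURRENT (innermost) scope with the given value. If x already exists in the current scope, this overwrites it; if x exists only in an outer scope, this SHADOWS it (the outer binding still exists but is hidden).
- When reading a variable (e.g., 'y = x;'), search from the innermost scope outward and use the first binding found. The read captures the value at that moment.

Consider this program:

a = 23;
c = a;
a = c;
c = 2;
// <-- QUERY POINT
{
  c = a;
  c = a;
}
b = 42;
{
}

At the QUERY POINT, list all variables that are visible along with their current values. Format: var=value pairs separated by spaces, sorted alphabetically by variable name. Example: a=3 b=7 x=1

Answer: a=23 c=2

Derivation:
Step 1: declare a=23 at depth 0
Step 2: declare c=(read a)=23 at depth 0
Step 3: declare a=(read c)=23 at depth 0
Step 4: declare c=2 at depth 0
Visible at query point: a=23 c=2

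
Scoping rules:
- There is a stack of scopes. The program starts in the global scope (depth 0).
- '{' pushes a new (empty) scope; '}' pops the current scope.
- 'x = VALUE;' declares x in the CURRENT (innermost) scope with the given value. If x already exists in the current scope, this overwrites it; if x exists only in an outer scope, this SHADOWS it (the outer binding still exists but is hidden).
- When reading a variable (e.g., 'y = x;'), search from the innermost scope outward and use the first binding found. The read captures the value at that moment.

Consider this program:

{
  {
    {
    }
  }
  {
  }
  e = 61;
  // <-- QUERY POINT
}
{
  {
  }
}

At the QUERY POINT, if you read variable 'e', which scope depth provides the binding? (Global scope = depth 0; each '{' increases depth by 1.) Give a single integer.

Step 1: enter scope (depth=1)
Step 2: enter scope (depth=2)
Step 3: enter scope (depth=3)
Step 4: exit scope (depth=2)
Step 5: exit scope (depth=1)
Step 6: enter scope (depth=2)
Step 7: exit scope (depth=1)
Step 8: declare e=61 at depth 1
Visible at query point: e=61

Answer: 1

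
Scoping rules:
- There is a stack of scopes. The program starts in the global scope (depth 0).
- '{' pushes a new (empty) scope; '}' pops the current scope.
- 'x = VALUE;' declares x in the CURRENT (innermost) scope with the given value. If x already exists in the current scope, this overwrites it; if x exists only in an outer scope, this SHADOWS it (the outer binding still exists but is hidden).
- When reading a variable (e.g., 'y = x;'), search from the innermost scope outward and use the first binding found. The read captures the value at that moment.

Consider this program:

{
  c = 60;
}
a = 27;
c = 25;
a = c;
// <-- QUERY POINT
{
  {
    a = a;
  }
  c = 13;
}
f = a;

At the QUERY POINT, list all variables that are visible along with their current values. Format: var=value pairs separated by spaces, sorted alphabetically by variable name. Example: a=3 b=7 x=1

Step 1: enter scope (depth=1)
Step 2: declare c=60 at depth 1
Step 3: exit scope (depth=0)
Step 4: declare a=27 at depth 0
Step 5: declare c=25 at depth 0
Step 6: declare a=(read c)=25 at depth 0
Visible at query point: a=25 c=25

Answer: a=25 c=25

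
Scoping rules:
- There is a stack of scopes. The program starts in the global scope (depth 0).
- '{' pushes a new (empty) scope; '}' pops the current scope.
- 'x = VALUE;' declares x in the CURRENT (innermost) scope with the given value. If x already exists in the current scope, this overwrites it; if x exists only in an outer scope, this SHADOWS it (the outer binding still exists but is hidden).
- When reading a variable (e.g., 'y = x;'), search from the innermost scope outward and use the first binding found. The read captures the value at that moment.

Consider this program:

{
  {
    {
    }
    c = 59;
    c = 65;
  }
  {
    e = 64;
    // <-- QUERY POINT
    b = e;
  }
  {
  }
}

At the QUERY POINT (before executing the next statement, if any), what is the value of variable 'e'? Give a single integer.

Answer: 64

Derivation:
Step 1: enter scope (depth=1)
Step 2: enter scope (depth=2)
Step 3: enter scope (depth=3)
Step 4: exit scope (depth=2)
Step 5: declare c=59 at depth 2
Step 6: declare c=65 at depth 2
Step 7: exit scope (depth=1)
Step 8: enter scope (depth=2)
Step 9: declare e=64 at depth 2
Visible at query point: e=64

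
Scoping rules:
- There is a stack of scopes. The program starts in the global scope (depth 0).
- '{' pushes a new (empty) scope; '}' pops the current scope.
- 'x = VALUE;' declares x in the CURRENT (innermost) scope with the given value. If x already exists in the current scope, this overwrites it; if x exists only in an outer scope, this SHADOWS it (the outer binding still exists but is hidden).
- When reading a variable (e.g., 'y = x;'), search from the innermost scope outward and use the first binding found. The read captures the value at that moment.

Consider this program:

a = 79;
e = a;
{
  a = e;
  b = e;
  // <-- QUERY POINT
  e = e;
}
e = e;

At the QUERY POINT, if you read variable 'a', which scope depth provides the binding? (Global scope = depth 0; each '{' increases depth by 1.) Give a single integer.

Answer: 1

Derivation:
Step 1: declare a=79 at depth 0
Step 2: declare e=(read a)=79 at depth 0
Step 3: enter scope (depth=1)
Step 4: declare a=(read e)=79 at depth 1
Step 5: declare b=(read e)=79 at depth 1
Visible at query point: a=79 b=79 e=79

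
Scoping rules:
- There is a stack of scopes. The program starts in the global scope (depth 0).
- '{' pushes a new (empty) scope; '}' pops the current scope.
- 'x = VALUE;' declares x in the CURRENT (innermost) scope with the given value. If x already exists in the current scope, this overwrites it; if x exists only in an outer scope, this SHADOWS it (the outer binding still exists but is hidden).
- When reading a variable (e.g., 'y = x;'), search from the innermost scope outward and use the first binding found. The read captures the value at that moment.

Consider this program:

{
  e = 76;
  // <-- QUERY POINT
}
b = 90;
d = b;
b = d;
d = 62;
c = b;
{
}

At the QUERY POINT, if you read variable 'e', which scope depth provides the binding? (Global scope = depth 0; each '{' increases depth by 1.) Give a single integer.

Step 1: enter scope (depth=1)
Step 2: declare e=76 at depth 1
Visible at query point: e=76

Answer: 1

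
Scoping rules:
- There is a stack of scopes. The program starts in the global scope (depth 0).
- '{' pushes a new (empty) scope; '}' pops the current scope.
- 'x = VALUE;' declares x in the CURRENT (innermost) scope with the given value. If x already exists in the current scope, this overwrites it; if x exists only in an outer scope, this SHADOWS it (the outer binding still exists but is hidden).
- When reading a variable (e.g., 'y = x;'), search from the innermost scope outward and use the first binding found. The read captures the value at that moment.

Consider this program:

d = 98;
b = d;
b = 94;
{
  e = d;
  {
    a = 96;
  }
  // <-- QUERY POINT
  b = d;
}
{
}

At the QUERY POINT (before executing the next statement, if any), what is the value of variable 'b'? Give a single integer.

Answer: 94

Derivation:
Step 1: declare d=98 at depth 0
Step 2: declare b=(read d)=98 at depth 0
Step 3: declare b=94 at depth 0
Step 4: enter scope (depth=1)
Step 5: declare e=(read d)=98 at depth 1
Step 6: enter scope (depth=2)
Step 7: declare a=96 at depth 2
Step 8: exit scope (depth=1)
Visible at query point: b=94 d=98 e=98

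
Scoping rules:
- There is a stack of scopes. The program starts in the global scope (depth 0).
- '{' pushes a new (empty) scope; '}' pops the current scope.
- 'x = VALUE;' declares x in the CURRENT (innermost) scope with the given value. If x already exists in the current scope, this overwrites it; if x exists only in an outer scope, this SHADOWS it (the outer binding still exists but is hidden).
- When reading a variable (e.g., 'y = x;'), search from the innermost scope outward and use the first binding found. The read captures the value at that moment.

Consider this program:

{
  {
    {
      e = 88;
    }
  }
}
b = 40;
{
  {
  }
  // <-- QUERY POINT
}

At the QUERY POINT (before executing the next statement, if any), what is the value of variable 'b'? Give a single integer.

Answer: 40

Derivation:
Step 1: enter scope (depth=1)
Step 2: enter scope (depth=2)
Step 3: enter scope (depth=3)
Step 4: declare e=88 at depth 3
Step 5: exit scope (depth=2)
Step 6: exit scope (depth=1)
Step 7: exit scope (depth=0)
Step 8: declare b=40 at depth 0
Step 9: enter scope (depth=1)
Step 10: enter scope (depth=2)
Step 11: exit scope (depth=1)
Visible at query point: b=40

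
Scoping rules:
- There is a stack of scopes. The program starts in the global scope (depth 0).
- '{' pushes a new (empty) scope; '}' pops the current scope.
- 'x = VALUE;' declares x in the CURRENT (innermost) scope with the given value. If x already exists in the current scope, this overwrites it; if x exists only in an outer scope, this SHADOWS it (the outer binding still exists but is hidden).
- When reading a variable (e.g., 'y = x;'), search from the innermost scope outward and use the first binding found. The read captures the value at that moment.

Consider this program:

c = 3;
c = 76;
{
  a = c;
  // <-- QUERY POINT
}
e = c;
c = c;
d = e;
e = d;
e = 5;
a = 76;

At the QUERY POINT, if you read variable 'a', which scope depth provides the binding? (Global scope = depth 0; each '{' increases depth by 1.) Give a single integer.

Answer: 1

Derivation:
Step 1: declare c=3 at depth 0
Step 2: declare c=76 at depth 0
Step 3: enter scope (depth=1)
Step 4: declare a=(read c)=76 at depth 1
Visible at query point: a=76 c=76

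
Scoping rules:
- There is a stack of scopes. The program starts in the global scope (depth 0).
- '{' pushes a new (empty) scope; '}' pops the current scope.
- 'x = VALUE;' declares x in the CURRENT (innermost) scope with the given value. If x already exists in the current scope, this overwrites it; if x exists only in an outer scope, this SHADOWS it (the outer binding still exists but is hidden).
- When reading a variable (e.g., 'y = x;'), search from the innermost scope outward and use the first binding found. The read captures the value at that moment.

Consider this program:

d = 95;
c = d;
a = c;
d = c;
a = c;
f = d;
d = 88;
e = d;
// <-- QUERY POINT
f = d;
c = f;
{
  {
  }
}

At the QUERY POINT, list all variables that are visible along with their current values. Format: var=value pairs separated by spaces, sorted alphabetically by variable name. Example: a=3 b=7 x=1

Answer: a=95 c=95 d=88 e=88 f=95

Derivation:
Step 1: declare d=95 at depth 0
Step 2: declare c=(read d)=95 at depth 0
Step 3: declare a=(read c)=95 at depth 0
Step 4: declare d=(read c)=95 at depth 0
Step 5: declare a=(read c)=95 at depth 0
Step 6: declare f=(read d)=95 at depth 0
Step 7: declare d=88 at depth 0
Step 8: declare e=(read d)=88 at depth 0
Visible at query point: a=95 c=95 d=88 e=88 f=95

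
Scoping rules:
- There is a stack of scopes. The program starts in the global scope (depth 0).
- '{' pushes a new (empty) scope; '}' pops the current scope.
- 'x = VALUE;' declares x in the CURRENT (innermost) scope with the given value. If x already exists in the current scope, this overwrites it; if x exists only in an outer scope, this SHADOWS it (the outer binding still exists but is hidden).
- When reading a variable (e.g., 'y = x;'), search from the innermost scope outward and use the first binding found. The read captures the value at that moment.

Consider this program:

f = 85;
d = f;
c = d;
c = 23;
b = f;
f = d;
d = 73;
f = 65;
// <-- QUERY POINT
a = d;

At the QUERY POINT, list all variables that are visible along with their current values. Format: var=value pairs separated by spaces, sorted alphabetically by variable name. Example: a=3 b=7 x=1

Step 1: declare f=85 at depth 0
Step 2: declare d=(read f)=85 at depth 0
Step 3: declare c=(read d)=85 at depth 0
Step 4: declare c=23 at depth 0
Step 5: declare b=(read f)=85 at depth 0
Step 6: declare f=(read d)=85 at depth 0
Step 7: declare d=73 at depth 0
Step 8: declare f=65 at depth 0
Visible at query point: b=85 c=23 d=73 f=65

Answer: b=85 c=23 d=73 f=65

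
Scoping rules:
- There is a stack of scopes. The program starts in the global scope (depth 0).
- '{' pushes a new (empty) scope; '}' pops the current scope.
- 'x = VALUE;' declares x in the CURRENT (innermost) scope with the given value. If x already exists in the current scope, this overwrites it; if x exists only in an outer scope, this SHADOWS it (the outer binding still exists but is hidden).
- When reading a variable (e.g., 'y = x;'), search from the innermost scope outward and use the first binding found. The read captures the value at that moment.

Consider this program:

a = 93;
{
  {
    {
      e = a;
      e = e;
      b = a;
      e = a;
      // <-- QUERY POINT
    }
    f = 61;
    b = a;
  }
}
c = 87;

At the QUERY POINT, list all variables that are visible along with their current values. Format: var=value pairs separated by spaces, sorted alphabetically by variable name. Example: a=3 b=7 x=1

Answer: a=93 b=93 e=93

Derivation:
Step 1: declare a=93 at depth 0
Step 2: enter scope (depth=1)
Step 3: enter scope (depth=2)
Step 4: enter scope (depth=3)
Step 5: declare e=(read a)=93 at depth 3
Step 6: declare e=(read e)=93 at depth 3
Step 7: declare b=(read a)=93 at depth 3
Step 8: declare e=(read a)=93 at depth 3
Visible at query point: a=93 b=93 e=93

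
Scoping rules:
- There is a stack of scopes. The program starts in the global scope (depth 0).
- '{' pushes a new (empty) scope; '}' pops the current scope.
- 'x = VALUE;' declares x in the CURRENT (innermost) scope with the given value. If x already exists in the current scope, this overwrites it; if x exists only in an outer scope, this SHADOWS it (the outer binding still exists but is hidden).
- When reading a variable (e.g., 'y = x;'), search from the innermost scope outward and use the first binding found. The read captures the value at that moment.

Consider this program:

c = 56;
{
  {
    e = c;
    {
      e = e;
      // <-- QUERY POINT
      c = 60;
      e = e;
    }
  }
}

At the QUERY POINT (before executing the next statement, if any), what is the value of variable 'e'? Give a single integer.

Step 1: declare c=56 at depth 0
Step 2: enter scope (depth=1)
Step 3: enter scope (depth=2)
Step 4: declare e=(read c)=56 at depth 2
Step 5: enter scope (depth=3)
Step 6: declare e=(read e)=56 at depth 3
Visible at query point: c=56 e=56

Answer: 56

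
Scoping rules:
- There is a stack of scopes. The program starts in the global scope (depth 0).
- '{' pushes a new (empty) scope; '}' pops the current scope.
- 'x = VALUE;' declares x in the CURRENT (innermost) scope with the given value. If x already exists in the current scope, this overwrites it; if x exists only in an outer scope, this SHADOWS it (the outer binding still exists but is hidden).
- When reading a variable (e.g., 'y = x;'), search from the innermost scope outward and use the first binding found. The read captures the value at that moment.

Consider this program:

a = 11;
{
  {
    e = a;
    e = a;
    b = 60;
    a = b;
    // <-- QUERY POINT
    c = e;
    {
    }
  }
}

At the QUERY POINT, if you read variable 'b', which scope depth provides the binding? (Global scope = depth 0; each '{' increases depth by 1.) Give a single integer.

Answer: 2

Derivation:
Step 1: declare a=11 at depth 0
Step 2: enter scope (depth=1)
Step 3: enter scope (depth=2)
Step 4: declare e=(read a)=11 at depth 2
Step 5: declare e=(read a)=11 at depth 2
Step 6: declare b=60 at depth 2
Step 7: declare a=(read b)=60 at depth 2
Visible at query point: a=60 b=60 e=11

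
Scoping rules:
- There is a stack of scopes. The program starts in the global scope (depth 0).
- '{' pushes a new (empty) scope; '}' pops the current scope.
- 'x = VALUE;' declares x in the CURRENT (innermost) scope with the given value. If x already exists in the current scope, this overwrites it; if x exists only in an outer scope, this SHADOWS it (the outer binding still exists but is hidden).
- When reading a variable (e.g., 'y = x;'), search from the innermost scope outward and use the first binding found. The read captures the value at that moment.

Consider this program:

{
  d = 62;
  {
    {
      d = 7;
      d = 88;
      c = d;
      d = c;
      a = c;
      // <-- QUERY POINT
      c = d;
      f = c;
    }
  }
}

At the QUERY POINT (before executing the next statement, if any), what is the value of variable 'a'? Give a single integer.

Step 1: enter scope (depth=1)
Step 2: declare d=62 at depth 1
Step 3: enter scope (depth=2)
Step 4: enter scope (depth=3)
Step 5: declare d=7 at depth 3
Step 6: declare d=88 at depth 3
Step 7: declare c=(read d)=88 at depth 3
Step 8: declare d=(read c)=88 at depth 3
Step 9: declare a=(read c)=88 at depth 3
Visible at query point: a=88 c=88 d=88

Answer: 88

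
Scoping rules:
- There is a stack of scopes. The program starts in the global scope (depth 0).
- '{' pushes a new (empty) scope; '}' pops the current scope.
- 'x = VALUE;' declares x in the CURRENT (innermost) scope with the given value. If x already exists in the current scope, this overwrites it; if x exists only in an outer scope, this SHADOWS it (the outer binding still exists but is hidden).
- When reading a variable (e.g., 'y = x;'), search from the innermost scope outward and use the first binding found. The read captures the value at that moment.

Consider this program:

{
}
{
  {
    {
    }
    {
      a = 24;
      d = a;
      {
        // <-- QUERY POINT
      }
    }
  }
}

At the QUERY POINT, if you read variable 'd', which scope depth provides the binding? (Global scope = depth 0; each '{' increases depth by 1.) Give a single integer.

Answer: 3

Derivation:
Step 1: enter scope (depth=1)
Step 2: exit scope (depth=0)
Step 3: enter scope (depth=1)
Step 4: enter scope (depth=2)
Step 5: enter scope (depth=3)
Step 6: exit scope (depth=2)
Step 7: enter scope (depth=3)
Step 8: declare a=24 at depth 3
Step 9: declare d=(read a)=24 at depth 3
Step 10: enter scope (depth=4)
Visible at query point: a=24 d=24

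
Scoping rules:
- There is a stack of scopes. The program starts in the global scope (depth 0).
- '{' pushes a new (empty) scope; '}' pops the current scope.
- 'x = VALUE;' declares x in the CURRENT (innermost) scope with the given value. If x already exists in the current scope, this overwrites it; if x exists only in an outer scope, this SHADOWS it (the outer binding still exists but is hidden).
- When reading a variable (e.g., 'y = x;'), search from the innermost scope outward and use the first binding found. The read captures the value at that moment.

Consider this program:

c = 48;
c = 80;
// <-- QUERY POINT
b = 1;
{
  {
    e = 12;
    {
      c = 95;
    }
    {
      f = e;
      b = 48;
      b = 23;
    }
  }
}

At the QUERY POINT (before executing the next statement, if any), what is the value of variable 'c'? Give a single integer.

Step 1: declare c=48 at depth 0
Step 2: declare c=80 at depth 0
Visible at query point: c=80

Answer: 80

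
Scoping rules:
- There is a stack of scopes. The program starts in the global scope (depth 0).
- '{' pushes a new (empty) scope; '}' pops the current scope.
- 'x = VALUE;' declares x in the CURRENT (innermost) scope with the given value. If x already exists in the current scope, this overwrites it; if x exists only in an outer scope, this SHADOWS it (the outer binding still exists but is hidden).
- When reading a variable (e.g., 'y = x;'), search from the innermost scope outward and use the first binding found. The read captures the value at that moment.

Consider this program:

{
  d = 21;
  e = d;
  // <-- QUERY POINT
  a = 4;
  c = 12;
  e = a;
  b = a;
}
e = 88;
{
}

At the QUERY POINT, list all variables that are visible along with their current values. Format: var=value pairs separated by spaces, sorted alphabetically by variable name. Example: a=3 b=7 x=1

Step 1: enter scope (depth=1)
Step 2: declare d=21 at depth 1
Step 3: declare e=(read d)=21 at depth 1
Visible at query point: d=21 e=21

Answer: d=21 e=21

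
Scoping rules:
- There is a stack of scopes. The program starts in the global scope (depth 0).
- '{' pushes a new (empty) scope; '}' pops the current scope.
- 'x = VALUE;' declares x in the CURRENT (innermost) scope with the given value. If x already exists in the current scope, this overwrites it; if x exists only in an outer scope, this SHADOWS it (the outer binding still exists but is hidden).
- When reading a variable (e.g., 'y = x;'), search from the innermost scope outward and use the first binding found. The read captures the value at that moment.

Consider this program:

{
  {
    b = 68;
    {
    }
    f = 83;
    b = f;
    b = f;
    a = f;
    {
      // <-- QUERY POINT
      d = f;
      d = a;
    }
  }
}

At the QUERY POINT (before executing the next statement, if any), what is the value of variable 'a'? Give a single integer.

Answer: 83

Derivation:
Step 1: enter scope (depth=1)
Step 2: enter scope (depth=2)
Step 3: declare b=68 at depth 2
Step 4: enter scope (depth=3)
Step 5: exit scope (depth=2)
Step 6: declare f=83 at depth 2
Step 7: declare b=(read f)=83 at depth 2
Step 8: declare b=(read f)=83 at depth 2
Step 9: declare a=(read f)=83 at depth 2
Step 10: enter scope (depth=3)
Visible at query point: a=83 b=83 f=83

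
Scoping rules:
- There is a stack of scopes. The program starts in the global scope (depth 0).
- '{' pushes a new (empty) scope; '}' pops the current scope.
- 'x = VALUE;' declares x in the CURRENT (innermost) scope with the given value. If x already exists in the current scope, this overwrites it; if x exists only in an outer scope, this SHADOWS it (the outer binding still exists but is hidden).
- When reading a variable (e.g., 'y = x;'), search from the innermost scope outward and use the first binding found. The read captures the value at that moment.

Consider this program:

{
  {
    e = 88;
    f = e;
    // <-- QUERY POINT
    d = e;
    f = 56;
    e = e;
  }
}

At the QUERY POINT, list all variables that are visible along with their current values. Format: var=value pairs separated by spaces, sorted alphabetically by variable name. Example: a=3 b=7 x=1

Answer: e=88 f=88

Derivation:
Step 1: enter scope (depth=1)
Step 2: enter scope (depth=2)
Step 3: declare e=88 at depth 2
Step 4: declare f=(read e)=88 at depth 2
Visible at query point: e=88 f=88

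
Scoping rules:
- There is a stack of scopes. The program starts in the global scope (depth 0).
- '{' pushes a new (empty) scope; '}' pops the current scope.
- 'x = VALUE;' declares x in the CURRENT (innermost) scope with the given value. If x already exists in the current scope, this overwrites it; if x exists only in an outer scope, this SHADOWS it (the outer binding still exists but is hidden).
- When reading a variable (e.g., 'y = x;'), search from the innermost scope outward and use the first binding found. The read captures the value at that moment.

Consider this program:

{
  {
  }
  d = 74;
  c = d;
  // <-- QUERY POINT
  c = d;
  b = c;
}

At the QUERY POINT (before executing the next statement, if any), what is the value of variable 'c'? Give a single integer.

Answer: 74

Derivation:
Step 1: enter scope (depth=1)
Step 2: enter scope (depth=2)
Step 3: exit scope (depth=1)
Step 4: declare d=74 at depth 1
Step 5: declare c=(read d)=74 at depth 1
Visible at query point: c=74 d=74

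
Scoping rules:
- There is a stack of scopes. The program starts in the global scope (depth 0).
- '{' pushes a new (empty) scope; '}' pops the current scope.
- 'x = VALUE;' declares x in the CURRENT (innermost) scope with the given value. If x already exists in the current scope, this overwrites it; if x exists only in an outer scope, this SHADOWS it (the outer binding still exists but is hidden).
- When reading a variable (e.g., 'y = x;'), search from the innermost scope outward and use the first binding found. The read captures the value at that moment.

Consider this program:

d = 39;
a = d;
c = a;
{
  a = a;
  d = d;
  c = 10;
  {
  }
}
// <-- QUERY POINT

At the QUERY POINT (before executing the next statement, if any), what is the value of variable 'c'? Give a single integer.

Answer: 39

Derivation:
Step 1: declare d=39 at depth 0
Step 2: declare a=(read d)=39 at depth 0
Step 3: declare c=(read a)=39 at depth 0
Step 4: enter scope (depth=1)
Step 5: declare a=(read a)=39 at depth 1
Step 6: declare d=(read d)=39 at depth 1
Step 7: declare c=10 at depth 1
Step 8: enter scope (depth=2)
Step 9: exit scope (depth=1)
Step 10: exit scope (depth=0)
Visible at query point: a=39 c=39 d=39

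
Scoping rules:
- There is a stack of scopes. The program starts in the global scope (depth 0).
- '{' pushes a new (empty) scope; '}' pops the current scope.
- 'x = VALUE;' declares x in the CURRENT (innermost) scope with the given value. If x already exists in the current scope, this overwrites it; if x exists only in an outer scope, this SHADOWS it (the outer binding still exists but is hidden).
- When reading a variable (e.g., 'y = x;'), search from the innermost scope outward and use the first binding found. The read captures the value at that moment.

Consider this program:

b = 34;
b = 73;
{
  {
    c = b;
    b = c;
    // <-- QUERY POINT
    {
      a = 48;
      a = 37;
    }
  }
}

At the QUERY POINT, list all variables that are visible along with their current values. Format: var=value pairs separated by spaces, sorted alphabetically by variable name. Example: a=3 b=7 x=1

Answer: b=73 c=73

Derivation:
Step 1: declare b=34 at depth 0
Step 2: declare b=73 at depth 0
Step 3: enter scope (depth=1)
Step 4: enter scope (depth=2)
Step 5: declare c=(read b)=73 at depth 2
Step 6: declare b=(read c)=73 at depth 2
Visible at query point: b=73 c=73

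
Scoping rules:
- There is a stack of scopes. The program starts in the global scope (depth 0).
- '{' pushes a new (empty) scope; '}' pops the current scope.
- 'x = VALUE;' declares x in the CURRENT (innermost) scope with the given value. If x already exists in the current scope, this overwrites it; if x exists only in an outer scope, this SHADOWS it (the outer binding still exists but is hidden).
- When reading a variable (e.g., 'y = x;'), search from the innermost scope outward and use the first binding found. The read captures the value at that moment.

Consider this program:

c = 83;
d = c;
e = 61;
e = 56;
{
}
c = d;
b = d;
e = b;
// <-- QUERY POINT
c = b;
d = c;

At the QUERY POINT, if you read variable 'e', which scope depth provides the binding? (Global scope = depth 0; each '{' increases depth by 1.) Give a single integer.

Answer: 0

Derivation:
Step 1: declare c=83 at depth 0
Step 2: declare d=(read c)=83 at depth 0
Step 3: declare e=61 at depth 0
Step 4: declare e=56 at depth 0
Step 5: enter scope (depth=1)
Step 6: exit scope (depth=0)
Step 7: declare c=(read d)=83 at depth 0
Step 8: declare b=(read d)=83 at depth 0
Step 9: declare e=(read b)=83 at depth 0
Visible at query point: b=83 c=83 d=83 e=83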